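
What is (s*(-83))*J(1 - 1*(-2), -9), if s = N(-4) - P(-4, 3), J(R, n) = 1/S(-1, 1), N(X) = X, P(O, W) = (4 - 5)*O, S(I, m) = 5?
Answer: 664/5 ≈ 132.80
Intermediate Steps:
P(O, W) = -O
J(R, n) = 1/5
s = -8 (s = -4 - (-1)*(-4) = -4 - 1*4 = -4 - 4 = -8)
(s*(-83))*J(1 - 1*(-2), -9) = -8*(-83)*(1/5) = 664*(1/5) = 664/5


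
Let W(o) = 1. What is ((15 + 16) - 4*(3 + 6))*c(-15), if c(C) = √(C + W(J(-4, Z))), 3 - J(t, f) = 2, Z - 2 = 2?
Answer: -5*I*√14 ≈ -18.708*I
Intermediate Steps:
Z = 4 (Z = 2 + 2 = 4)
J(t, f) = 1 (J(t, f) = 3 - 1*2 = 3 - 2 = 1)
c(C) = √(1 + C) (c(C) = √(C + 1) = √(1 + C))
((15 + 16) - 4*(3 + 6))*c(-15) = ((15 + 16) - 4*(3 + 6))*√(1 - 15) = (31 - 4*9)*√(-14) = (31 - 36)*(I*√14) = -5*I*√14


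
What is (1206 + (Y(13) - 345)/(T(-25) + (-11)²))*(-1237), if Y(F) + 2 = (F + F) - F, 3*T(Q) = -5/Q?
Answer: -1351475691/908 ≈ -1.4884e+6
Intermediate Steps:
T(Q) = -5/(3*Q) (T(Q) = (-5/Q)/3 = -5/(3*Q))
Y(F) = -2 + F (Y(F) = -2 + ((F + F) - F) = -2 + (2*F - F) = -2 + F)
(1206 + (Y(13) - 345)/(T(-25) + (-11)²))*(-1237) = (1206 + ((-2 + 13) - 345)/(-5/3/(-25) + (-11)²))*(-1237) = (1206 + (11 - 345)/(-5/3*(-1/25) + 121))*(-1237) = (1206 - 334/(1/15 + 121))*(-1237) = (1206 - 334/1816/15)*(-1237) = (1206 - 334*15/1816)*(-1237) = (1206 - 2505/908)*(-1237) = (1092543/908)*(-1237) = -1351475691/908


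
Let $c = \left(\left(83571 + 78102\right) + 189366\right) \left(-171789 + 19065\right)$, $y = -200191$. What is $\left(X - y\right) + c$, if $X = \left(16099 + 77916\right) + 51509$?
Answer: $-53611734521$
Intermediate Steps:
$X = 145524$ ($X = 94015 + 51509 = 145524$)
$c = -53612080236$ ($c = \left(161673 + 189366\right) \left(-152724\right) = 351039 \left(-152724\right) = -53612080236$)
$\left(X - y\right) + c = \left(145524 - -200191\right) - 53612080236 = \left(145524 + 200191\right) - 53612080236 = 345715 - 53612080236 = -53611734521$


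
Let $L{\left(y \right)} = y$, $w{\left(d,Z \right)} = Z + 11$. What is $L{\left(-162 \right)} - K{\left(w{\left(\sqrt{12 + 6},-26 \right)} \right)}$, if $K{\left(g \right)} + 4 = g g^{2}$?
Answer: $3217$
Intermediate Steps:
$w{\left(d,Z \right)} = 11 + Z$
$K{\left(g \right)} = -4 + g^{3}$ ($K{\left(g \right)} = -4 + g g^{2} = -4 + g^{3}$)
$L{\left(-162 \right)} - K{\left(w{\left(\sqrt{12 + 6},-26 \right)} \right)} = -162 - \left(-4 + \left(11 - 26\right)^{3}\right) = -162 - \left(-4 + \left(-15\right)^{3}\right) = -162 - \left(-4 - 3375\right) = -162 - -3379 = -162 + 3379 = 3217$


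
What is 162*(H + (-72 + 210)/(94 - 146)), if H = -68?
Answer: -148797/13 ≈ -11446.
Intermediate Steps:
162*(H + (-72 + 210)/(94 - 146)) = 162*(-68 + (-72 + 210)/(94 - 146)) = 162*(-68 + 138/(-52)) = 162*(-68 + 138*(-1/52)) = 162*(-68 - 69/26) = 162*(-1837/26) = -148797/13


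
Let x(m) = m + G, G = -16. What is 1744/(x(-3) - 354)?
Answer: -1744/373 ≈ -4.6756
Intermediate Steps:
x(m) = -16 + m (x(m) = m - 16 = -16 + m)
1744/(x(-3) - 354) = 1744/((-16 - 3) - 354) = 1744/(-19 - 354) = 1744/(-373) = -1/373*1744 = -1744/373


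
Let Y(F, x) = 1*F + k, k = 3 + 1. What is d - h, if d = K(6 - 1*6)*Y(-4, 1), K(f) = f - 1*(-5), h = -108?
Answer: 108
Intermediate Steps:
k = 4
Y(F, x) = 4 + F (Y(F, x) = 1*F + 4 = F + 4 = 4 + F)
K(f) = 5 + f (K(f) = f + 5 = 5 + f)
d = 0 (d = (5 + (6 - 1*6))*(4 - 4) = (5 + (6 - 6))*0 = (5 + 0)*0 = 5*0 = 0)
d - h = 0 - 1*(-108) = 0 + 108 = 108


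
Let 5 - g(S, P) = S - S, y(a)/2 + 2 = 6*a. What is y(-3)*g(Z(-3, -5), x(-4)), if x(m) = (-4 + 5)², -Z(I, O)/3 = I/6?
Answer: -200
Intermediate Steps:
Z(I, O) = -I/2 (Z(I, O) = -3*I/6 = -I/2)
x(m) = 1 (x(m) = 1² = 1)
y(a) = -4 + 12*a (y(a) = -4 + 2*(6*a) = -4 + 12*a)
g(S, P) = 5 (g(S, P) = 5 - (S - S) = 5 - 1*0 = 5 + 0 = 5)
y(-3)*g(Z(-3, -5), x(-4)) = (-4 + 12*(-3))*5 = (-4 - 36)*5 = -40*5 = -200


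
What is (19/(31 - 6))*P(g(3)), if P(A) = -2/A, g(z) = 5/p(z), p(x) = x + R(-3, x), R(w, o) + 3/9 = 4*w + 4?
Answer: 608/375 ≈ 1.6213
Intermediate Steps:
R(w, o) = 11/3 + 4*w (R(w, o) = -⅓ + (4*w + 4) = -⅓ + (4 + 4*w) = 11/3 + 4*w)
p(x) = -25/3 + x (p(x) = x + (11/3 + 4*(-3)) = x + (11/3 - 12) = x - 25/3 = -25/3 + x)
g(z) = 5/(-25/3 + z)
(19/(31 - 6))*P(g(3)) = (19/(31 - 6))*(-2/(15/(-25 + 3*3))) = (19/25)*(-2/(15/(-25 + 9))) = ((1/25)*19)*(-2/(15/(-16))) = 19*(-2/(15*(-1/16)))/25 = 19*(-2/(-15/16))/25 = 19*(-2*(-16/15))/25 = (19/25)*(32/15) = 608/375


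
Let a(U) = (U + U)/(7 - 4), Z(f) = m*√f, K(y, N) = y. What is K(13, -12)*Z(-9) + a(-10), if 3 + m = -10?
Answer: -20/3 - 507*I ≈ -6.6667 - 507.0*I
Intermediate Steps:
m = -13 (m = -3 - 10 = -13)
Z(f) = -13*√f
a(U) = 2*U/3 (a(U) = (2*U)/3 = (2*U)*(⅓) = 2*U/3)
K(13, -12)*Z(-9) + a(-10) = 13*(-39*I) + (⅔)*(-10) = 13*(-39*I) - 20/3 = -507*I - 20/3 = -20/3 - 507*I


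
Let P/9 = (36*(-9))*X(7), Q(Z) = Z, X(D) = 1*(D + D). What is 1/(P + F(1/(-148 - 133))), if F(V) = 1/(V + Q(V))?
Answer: -2/81929 ≈ -2.4411e-5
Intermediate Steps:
X(D) = 2*D (X(D) = 1*(2*D) = 2*D)
P = -40824 (P = 9*((36*(-9))*(2*7)) = 9*(-324*14) = 9*(-4536) = -40824)
F(V) = 1/(2*V) (F(V) = 1/(V + V) = 1/(2*V))
1/(P + F(1/(-148 - 133))) = 1/(-40824 + 1/(2*(1/(-148 - 133)))) = 1/(-40824 + 1/(2*(1/(-281)))) = 1/(-40824 + 1/(2*(-1/281))) = 1/(-40824 + (1/2)*(-281)) = 1/(-40824 - 281/2) = 1/(-81929/2) = -2/81929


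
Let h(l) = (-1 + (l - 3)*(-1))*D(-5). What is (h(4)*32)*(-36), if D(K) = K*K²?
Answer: -288000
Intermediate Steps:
D(K) = K³
h(l) = -250 + 125*l (h(l) = (-1 + (l - 3)*(-1))*(-5)³ = (-1 + (-3 + l)*(-1))*(-125) = (-1 + (3 - l))*(-125) = (2 - l)*(-125) = -250 + 125*l)
(h(4)*32)*(-36) = ((-250 + 125*4)*32)*(-36) = ((-250 + 500)*32)*(-36) = (250*32)*(-36) = 8000*(-36) = -288000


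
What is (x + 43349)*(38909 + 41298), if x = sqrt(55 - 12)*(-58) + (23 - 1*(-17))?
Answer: 3480101523 - 4652006*sqrt(43) ≈ 3.4496e+9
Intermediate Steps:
x = 40 - 58*sqrt(43) (x = sqrt(43)*(-58) + (23 + 17) = -58*sqrt(43) + 40 = 40 - 58*sqrt(43) ≈ -340.33)
(x + 43349)*(38909 + 41298) = ((40 - 58*sqrt(43)) + 43349)*(38909 + 41298) = (43389 - 58*sqrt(43))*80207 = 3480101523 - 4652006*sqrt(43)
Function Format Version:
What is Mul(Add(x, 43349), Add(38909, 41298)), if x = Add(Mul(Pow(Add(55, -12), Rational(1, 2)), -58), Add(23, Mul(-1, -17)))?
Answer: Add(3480101523, Mul(-4652006, Pow(43, Rational(1, 2)))) ≈ 3.4496e+9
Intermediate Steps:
x = Add(40, Mul(-58, Pow(43, Rational(1, 2)))) (x = Add(Mul(Pow(43, Rational(1, 2)), -58), Add(23, 17)) = Add(Mul(-58, Pow(43, Rational(1, 2))), 40) = Add(40, Mul(-58, Pow(43, Rational(1, 2)))) ≈ -340.33)
Mul(Add(x, 43349), Add(38909, 41298)) = Mul(Add(Add(40, Mul(-58, Pow(43, Rational(1, 2)))), 43349), Add(38909, 41298)) = Mul(Add(43389, Mul(-58, Pow(43, Rational(1, 2)))), 80207) = Add(3480101523, Mul(-4652006, Pow(43, Rational(1, 2))))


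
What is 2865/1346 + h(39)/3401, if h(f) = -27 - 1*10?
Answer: 9694063/4577746 ≈ 2.1176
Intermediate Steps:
h(f) = -37 (h(f) = -27 - 10 = -37)
2865/1346 + h(39)/3401 = 2865/1346 - 37/3401 = 9694063/4577746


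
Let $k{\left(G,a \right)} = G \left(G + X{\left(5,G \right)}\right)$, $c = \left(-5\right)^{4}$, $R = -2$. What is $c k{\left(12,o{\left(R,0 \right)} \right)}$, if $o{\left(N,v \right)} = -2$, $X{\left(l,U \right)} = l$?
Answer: $127500$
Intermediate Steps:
$c = 625$
$k{\left(G,a \right)} = G \left(5 + G\right)$ ($k{\left(G,a \right)} = G \left(G + 5\right) = G \left(5 + G\right)$)
$c k{\left(12,o{\left(R,0 \right)} \right)} = 625 \cdot 12 \left(5 + 12\right) = 625 \cdot 12 \cdot 17 = 625 \cdot 204 = 127500$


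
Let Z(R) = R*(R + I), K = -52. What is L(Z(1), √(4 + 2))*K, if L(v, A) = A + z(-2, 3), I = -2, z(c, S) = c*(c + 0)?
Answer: -208 - 52*√6 ≈ -335.37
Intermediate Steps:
z(c, S) = c² (z(c, S) = c*c = c²)
Z(R) = R*(-2 + R) (Z(R) = R*(R - 2) = R*(-2 + R))
L(v, A) = 4 + A (L(v, A) = A + (-2)² = A + 4 = 4 + A)
L(Z(1), √(4 + 2))*K = (4 + √(4 + 2))*(-52) = (4 + √6)*(-52) = -208 - 52*√6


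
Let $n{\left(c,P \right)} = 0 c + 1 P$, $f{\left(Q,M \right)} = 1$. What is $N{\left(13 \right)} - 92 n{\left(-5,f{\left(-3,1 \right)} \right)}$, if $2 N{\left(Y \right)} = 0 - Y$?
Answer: $- \frac{197}{2} \approx -98.5$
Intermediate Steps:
$n{\left(c,P \right)} = P$ ($n{\left(c,P \right)} = 0 + P = P$)
$N{\left(Y \right)} = - \frac{Y}{2}$ ($N{\left(Y \right)} = \frac{0 - Y}{2} = \frac{\left(-1\right) Y}{2} = - \frac{Y}{2}$)
$N{\left(13 \right)} - 92 n{\left(-5,f{\left(-3,1 \right)} \right)} = \left(- \frac{1}{2}\right) 13 - 92 = - \frac{13}{2} - 92 = - \frac{197}{2}$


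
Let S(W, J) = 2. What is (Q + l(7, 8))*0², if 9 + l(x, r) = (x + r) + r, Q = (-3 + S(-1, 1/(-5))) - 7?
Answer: 0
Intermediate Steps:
Q = -8 (Q = (-3 + 2) - 7 = -1 - 7 = -8)
l(x, r) = -9 + x + 2*r (l(x, r) = -9 + ((x + r) + r) = -9 + ((r + x) + r) = -9 + (x + 2*r) = -9 + x + 2*r)
(Q + l(7, 8))*0² = (-8 + (-9 + 7 + 2*8))*0² = (-8 + (-9 + 7 + 16))*0 = (-8 + 14)*0 = 6*0 = 0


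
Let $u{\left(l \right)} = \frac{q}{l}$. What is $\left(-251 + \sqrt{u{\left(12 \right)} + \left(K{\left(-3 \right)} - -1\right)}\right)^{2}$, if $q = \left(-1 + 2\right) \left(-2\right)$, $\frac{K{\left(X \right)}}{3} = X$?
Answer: $\frac{377957}{6} - \frac{1757 i \sqrt{6}}{3} \approx 62993.0 - 1434.6 i$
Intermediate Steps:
$K{\left(X \right)} = 3 X$
$q = -2$ ($q = 1 \left(-2\right) = -2$)
$u{\left(l \right)} = - \frac{2}{l}$
$\left(-251 + \sqrt{u{\left(12 \right)} + \left(K{\left(-3 \right)} - -1\right)}\right)^{2} = \left(-251 + \sqrt{- \frac{2}{12} + \left(3 \left(-3\right) - -1\right)}\right)^{2} = \left(-251 + \sqrt{\left(-2\right) \frac{1}{12} + \left(-9 + 1\right)}\right)^{2} = \left(-251 + \sqrt{- \frac{1}{6} - 8}\right)^{2} = \left(-251 + \sqrt{- \frac{49}{6}}\right)^{2} = \left(-251 + \frac{7 i \sqrt{6}}{6}\right)^{2}$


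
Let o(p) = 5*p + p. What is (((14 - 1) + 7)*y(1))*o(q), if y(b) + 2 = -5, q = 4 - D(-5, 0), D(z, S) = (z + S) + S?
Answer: -7560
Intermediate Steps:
D(z, S) = z + 2*S (D(z, S) = (S + z) + S = z + 2*S)
q = 9 (q = 4 - (-5 + 2*0) = 4 - (-5 + 0) = 4 - 1*(-5) = 4 + 5 = 9)
y(b) = -7 (y(b) = -2 - 5 = -7)
o(p) = 6*p
(((14 - 1) + 7)*y(1))*o(q) = (((14 - 1) + 7)*(-7))*(6*9) = ((13 + 7)*(-7))*54 = (20*(-7))*54 = -140*54 = -7560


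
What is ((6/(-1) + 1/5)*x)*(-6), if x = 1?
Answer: 174/5 ≈ 34.800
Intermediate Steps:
((6/(-1) + 1/5)*x)*(-6) = ((6/(-1) + 1/5)*1)*(-6) = ((6*(-1) + 1*(1/5))*1)*(-6) = ((-6 + 1/5)*1)*(-6) = -29/5*1*(-6) = -29/5*(-6) = 174/5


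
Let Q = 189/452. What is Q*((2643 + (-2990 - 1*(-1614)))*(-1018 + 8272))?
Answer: 868532301/226 ≈ 3.8431e+6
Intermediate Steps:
Q = 189/452 (Q = 189*(1/452) = 189/452 ≈ 0.41814)
Q*((2643 + (-2990 - 1*(-1614)))*(-1018 + 8272)) = 189*((2643 + (-2990 - 1*(-1614)))*(-1018 + 8272))/452 = 189*((2643 + (-2990 + 1614))*7254)/452 = 189*((2643 - 1376)*7254)/452 = 189*(1267*7254)/452 = (189/452)*9190818 = 868532301/226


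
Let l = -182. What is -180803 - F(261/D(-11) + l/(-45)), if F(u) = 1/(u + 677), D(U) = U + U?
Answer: -119779999657/662489 ≈ -1.8080e+5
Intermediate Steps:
D(U) = 2*U
F(u) = 1/(677 + u)
-180803 - F(261/D(-11) + l/(-45)) = -180803 - 1/(677 + (261/((2*(-11))) - 182/(-45))) = -180803 - 1/(677 + (261/(-22) - 182*(-1/45))) = -180803 - 1/(677 + (261*(-1/22) + 182/45)) = -180803 - 1/(677 + (-261/22 + 182/45)) = -180803 - 1/(677 - 7741/990) = -180803 - 1/662489/990 = -180803 - 1*990/662489 = -180803 - 990/662489 = -119779999657/662489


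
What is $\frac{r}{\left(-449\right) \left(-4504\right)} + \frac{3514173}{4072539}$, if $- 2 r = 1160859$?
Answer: $\frac{3161917483805}{5490586219696} \approx 0.57588$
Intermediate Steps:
$r = - \frac{1160859}{2}$ ($r = \left(- \frac{1}{2}\right) 1160859 = - \frac{1160859}{2} \approx -5.8043 \cdot 10^{5}$)
$\frac{r}{\left(-449\right) \left(-4504\right)} + \frac{3514173}{4072539} = - \frac{1160859}{2 \left(\left(-449\right) \left(-4504\right)\right)} + \frac{3514173}{4072539} = - \frac{1160859}{2 \cdot 2022296} + 3514173 \cdot \frac{1}{4072539} = \left(- \frac{1160859}{2}\right) \frac{1}{2022296} + \frac{1171391}{1357513} = - \frac{1160859}{4044592} + \frac{1171391}{1357513} = \frac{3161917483805}{5490586219696}$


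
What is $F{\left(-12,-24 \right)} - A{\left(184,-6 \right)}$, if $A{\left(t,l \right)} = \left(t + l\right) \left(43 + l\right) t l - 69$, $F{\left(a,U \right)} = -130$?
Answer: $7270883$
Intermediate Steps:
$A{\left(t,l \right)} = -69 + l t \left(43 + l\right) \left(l + t\right)$ ($A{\left(t,l \right)} = \left(l + t\right) \left(43 + l\right) t l - 69 = \left(43 + l\right) \left(l + t\right) t l - 69 = t \left(43 + l\right) \left(l + t\right) l - 69 = l t \left(43 + l\right) \left(l + t\right) - 69 = -69 + l t \left(43 + l\right) \left(l + t\right)$)
$F{\left(-12,-24 \right)} - A{\left(184,-6 \right)} = -130 - \left(-69 + 184 \left(-6\right)^{3} + \left(-6\right)^{2} \cdot 184^{2} + 43 \left(-6\right) 184^{2} + 43 \cdot 184 \left(-6\right)^{2}\right) = -130 - \left(-69 + 184 \left(-216\right) + 36 \cdot 33856 + 43 \left(-6\right) 33856 + 43 \cdot 184 \cdot 36\right) = -130 - \left(-69 - 39744 + 1218816 - 8734848 + 284832\right) = -130 - -7271013 = -130 + 7271013 = 7270883$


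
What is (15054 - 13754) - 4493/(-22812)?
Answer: 29660093/22812 ≈ 1300.2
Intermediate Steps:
(15054 - 13754) - 4493/(-22812) = 1300 - 4493*(-1)/22812 = 1300 - 1*(-4493/22812) = 1300 + 4493/22812 = 29660093/22812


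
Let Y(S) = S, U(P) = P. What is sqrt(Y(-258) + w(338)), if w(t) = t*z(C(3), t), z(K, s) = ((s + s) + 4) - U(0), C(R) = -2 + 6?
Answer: sqrt(229582) ≈ 479.15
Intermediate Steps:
C(R) = 4
z(K, s) = 4 + 2*s (z(K, s) = ((s + s) + 4) - 1*0 = (2*s + 4) + 0 = (4 + 2*s) + 0 = 4 + 2*s)
w(t) = t*(4 + 2*t)
sqrt(Y(-258) + w(338)) = sqrt(-258 + 2*338*(2 + 338)) = sqrt(-258 + 2*338*340) = sqrt(-258 + 229840) = sqrt(229582)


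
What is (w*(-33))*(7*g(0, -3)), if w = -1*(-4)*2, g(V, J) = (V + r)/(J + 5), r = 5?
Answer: -4620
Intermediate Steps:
g(V, J) = (5 + V)/(5 + J) (g(V, J) = (V + 5)/(J + 5) = (5 + V)/(5 + J))
w = 8 (w = 4*2 = 8)
(w*(-33))*(7*g(0, -3)) = (8*(-33))*(7*((5 + 0)/(5 - 3))) = -1848*5/2 = -264*35/2 = -4620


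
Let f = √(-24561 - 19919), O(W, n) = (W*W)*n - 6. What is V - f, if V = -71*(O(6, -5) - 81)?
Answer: 18957 - 8*I*√695 ≈ 18957.0 - 210.9*I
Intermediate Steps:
O(W, n) = -6 + n*W² (O(W, n) = W²*n - 6 = n*W² - 6 = -6 + n*W²)
V = 18957 (V = -71*((-6 - 5*6²) - 81) = -71*((-6 - 5*36) - 81) = -71*((-6 - 180) - 81) = -71*(-186 - 81) = -71*(-267) = 18957)
f = 8*I*√695 (f = √(-44480) = 8*I*√695 ≈ 210.9*I)
V - f = 18957 - 8*I*√695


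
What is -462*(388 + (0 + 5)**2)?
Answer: -190806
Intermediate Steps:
-462*(388 + (0 + 5)**2) = -462*(388 + 5**2) = -462*(388 + 25) = -462*413 = -190806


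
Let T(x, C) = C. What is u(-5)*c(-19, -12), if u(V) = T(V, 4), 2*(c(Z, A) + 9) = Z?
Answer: -74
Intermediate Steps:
c(Z, A) = -9 + Z/2
u(V) = 4
u(-5)*c(-19, -12) = 4*(-9 + (1/2)*(-19)) = 4*(-9 - 19/2) = 4*(-37/2) = -74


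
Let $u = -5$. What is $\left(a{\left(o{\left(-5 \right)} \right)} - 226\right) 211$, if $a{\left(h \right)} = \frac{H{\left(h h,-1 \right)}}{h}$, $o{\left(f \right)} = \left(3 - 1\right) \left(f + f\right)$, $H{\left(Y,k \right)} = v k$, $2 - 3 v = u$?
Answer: $- \frac{2859683}{60} \approx -47661.0$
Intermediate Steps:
$v = \frac{7}{3}$ ($v = \frac{2}{3} - - \frac{5}{3} = \frac{2}{3} + \frac{5}{3} = \frac{7}{3} \approx 2.3333$)
$H{\left(Y,k \right)} = \frac{7 k}{3}$
$o{\left(f \right)} = 4 f$ ($o{\left(f \right)} = 2 \cdot 2 f = 4 f$)
$a{\left(h \right)} = - \frac{7}{3 h}$ ($a{\left(h \right)} = \frac{\frac{7}{3} \left(-1\right)}{h} = - \frac{7}{3 h}$)
$\left(a{\left(o{\left(-5 \right)} \right)} - 226\right) 211 = \left(- \frac{7}{3 \cdot 4 \left(-5\right)} - 226\right) 211 = \left(- \frac{7}{3 \left(-20\right)} - 226\right) 211 = \left(\left(- \frac{7}{3}\right) \left(- \frac{1}{20}\right) - 226\right) 211 = \left(\frac{7}{60} - 226\right) 211 = \left(- \frac{13553}{60}\right) 211 = - \frac{2859683}{60}$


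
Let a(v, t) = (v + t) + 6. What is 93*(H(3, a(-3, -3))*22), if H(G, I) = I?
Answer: 0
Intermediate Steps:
a(v, t) = 6 + t + v (a(v, t) = (t + v) + 6 = 6 + t + v)
93*(H(3, a(-3, -3))*22) = 93*((6 - 3 - 3)*22) = 93*(0*22) = 93*0 = 0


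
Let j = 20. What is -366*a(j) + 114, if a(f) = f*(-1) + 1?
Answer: 7068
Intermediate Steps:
a(f) = 1 - f (a(f) = -f + 1 = 1 - f)
-366*a(j) + 114 = -366*(1 - 1*20) + 114 = -366*(1 - 20) + 114 = -366*(-19) + 114 = 6954 + 114 = 7068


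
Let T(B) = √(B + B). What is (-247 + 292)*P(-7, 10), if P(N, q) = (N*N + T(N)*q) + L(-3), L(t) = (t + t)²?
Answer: 3825 + 450*I*√14 ≈ 3825.0 + 1683.7*I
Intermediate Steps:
T(B) = √2*√B (T(B) = √(2*B) = √2*√B)
L(t) = 4*t² (L(t) = (2*t)² = 4*t²)
P(N, q) = 36 + N² + q*√2*√N (P(N, q) = (N*N + (√2*√N)*q) + 4*(-3)² = (N² + q*√2*√N) + 4*9 = (N² + q*√2*√N) + 36 = 36 + N² + q*√2*√N)
(-247 + 292)*P(-7, 10) = (-247 + 292)*(36 + (-7)² + 10*√2*√(-7)) = 45*(36 + 49 + 10*√2*(I*√7)) = 45*(36 + 49 + 10*I*√14) = 45*(85 + 10*I*√14) = 3825 + 450*I*√14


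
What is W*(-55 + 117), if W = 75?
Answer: 4650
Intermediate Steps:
W*(-55 + 117) = 75*(-55 + 117) = 75*62 = 4650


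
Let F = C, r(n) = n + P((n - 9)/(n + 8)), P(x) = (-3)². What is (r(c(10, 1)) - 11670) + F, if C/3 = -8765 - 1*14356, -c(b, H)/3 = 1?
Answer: -81027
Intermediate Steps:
c(b, H) = -3 (c(b, H) = -3*1 = -3)
P(x) = 9
r(n) = 9 + n (r(n) = n + 9 = 9 + n)
C = -69363 (C = 3*(-8765 - 1*14356) = 3*(-8765 - 14356) = 3*(-23121) = -69363)
F = -69363
(r(c(10, 1)) - 11670) + F = ((9 - 3) - 11670) - 69363 = (6 - 11670) - 69363 = -11664 - 69363 = -81027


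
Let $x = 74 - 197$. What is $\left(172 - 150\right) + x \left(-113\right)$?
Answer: $13921$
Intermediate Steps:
$x = -123$
$\left(172 - 150\right) + x \left(-113\right) = \left(172 - 150\right) - -13899 = 22 + 13899 = 13921$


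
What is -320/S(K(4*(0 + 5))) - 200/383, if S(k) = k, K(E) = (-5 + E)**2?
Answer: -33512/17235 ≈ -1.9444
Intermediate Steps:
-320/S(K(4*(0 + 5))) - 200/383 = -320/(-5 + 4*(0 + 5))**2 - 200/383 = -320/(-5 + 4*5)**2 - 200*1/383 = -320/(-5 + 20)**2 - 200/383 = -320/(15**2) - 200/383 = -320/225 - 200/383 = -320*1/225 - 200/383 = -64/45 - 200/383 = -33512/17235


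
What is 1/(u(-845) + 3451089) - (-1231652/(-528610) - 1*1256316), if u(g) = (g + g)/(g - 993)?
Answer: 1053113671746256326639/838256955152980 ≈ 1.2563e+6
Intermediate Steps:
u(g) = 2*g/(-993 + g) (u(g) = (2*g)/(-993 + g) = 2*g/(-993 + g))
1/(u(-845) + 3451089) - (-1231652/(-528610) - 1*1256316) = 1/(2*(-845)/(-993 - 845) + 3451089) - (-1231652/(-528610) - 1*1256316) = 1/(2*(-845)/(-1838) + 3451089) - (-1231652*(-1/528610) - 1256316) = 1/(2*(-845)*(-1/1838) + 3451089) - (615826/264305 - 1256316) = 1/(845/919 + 3451089) - 1*(-332049984554/264305) = 1/(3171551636/919) + 332049984554/264305 = 919/3171551636 + 332049984554/264305 = 1053113671746256326639/838256955152980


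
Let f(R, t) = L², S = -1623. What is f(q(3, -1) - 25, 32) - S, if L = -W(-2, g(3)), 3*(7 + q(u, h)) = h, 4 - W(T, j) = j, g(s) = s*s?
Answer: 1648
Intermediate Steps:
g(s) = s²
W(T, j) = 4 - j
q(u, h) = -7 + h/3
L = 5 (L = -(4 - 1*3²) = -(4 - 1*9) = -(4 - 9) = -1*(-5) = 5)
f(R, t) = 25 (f(R, t) = 5² = 25)
f(q(3, -1) - 25, 32) - S = 25 - 1*(-1623) = 25 + 1623 = 1648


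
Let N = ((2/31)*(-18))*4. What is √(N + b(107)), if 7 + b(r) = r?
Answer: 2*√22909/31 ≈ 9.7650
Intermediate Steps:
b(r) = -7 + r
N = -144/31 (N = ((2*(1/31))*(-18))*4 = ((2/31)*(-18))*4 = -36/31*4 = -144/31 ≈ -4.6452)
√(N + b(107)) = √(-144/31 + (-7 + 107)) = √(-144/31 + 100) = √(2956/31) = 2*√22909/31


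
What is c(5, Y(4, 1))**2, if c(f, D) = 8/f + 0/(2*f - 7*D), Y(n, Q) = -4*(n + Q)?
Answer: 64/25 ≈ 2.5600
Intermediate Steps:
Y(n, Q) = -4*Q - 4*n (Y(n, Q) = -4*(Q + n) = -4*Q - 4*n)
c(f, D) = 8/f (c(f, D) = 8/f + 0/(-7*D + 2*f) = 8/f + 0 = 8/f)
c(5, Y(4, 1))**2 = (8/5)**2 = 64/25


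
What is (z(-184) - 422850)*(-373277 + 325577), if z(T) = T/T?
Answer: 20169897300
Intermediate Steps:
z(T) = 1
(z(-184) - 422850)*(-373277 + 325577) = (1 - 422850)*(-373277 + 325577) = -422849*(-47700) = 20169897300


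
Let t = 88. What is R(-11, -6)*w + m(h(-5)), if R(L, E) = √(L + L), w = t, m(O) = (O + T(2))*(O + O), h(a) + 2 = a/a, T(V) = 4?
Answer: -6 + 88*I*√22 ≈ -6.0 + 412.76*I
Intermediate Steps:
h(a) = -1 (h(a) = -2 + a/a = -2 + 1 = -1)
m(O) = 2*O*(4 + O) (m(O) = (O + 4)*(O + O) = (4 + O)*(2*O) = 2*O*(4 + O))
w = 88
R(L, E) = √2*√L (R(L, E) = √(2*L) = √2*√L)
R(-11, -6)*w + m(h(-5)) = (√2*√(-11))*88 + 2*(-1)*(4 - 1) = (√2*(I*√11))*88 + 2*(-1)*3 = (I*√22)*88 - 6 = 88*I*√22 - 6 = -6 + 88*I*√22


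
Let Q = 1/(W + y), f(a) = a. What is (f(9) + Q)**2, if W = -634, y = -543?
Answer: 112190464/1385329 ≈ 80.985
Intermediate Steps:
Q = -1/1177 (Q = 1/(-634 - 543) = 1/(-1177) = -1/1177 ≈ -0.00084962)
(f(9) + Q)**2 = (9 - 1/1177)**2 = (10592/1177)**2 = 112190464/1385329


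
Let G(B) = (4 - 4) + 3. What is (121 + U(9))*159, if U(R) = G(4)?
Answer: 19716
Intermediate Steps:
G(B) = 3 (G(B) = 0 + 3 = 3)
U(R) = 3
(121 + U(9))*159 = (121 + 3)*159 = 124*159 = 19716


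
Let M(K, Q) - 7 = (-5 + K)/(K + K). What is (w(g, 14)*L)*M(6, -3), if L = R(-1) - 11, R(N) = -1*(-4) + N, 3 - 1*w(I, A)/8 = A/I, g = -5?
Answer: -7888/3 ≈ -2629.3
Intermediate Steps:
w(I, A) = 24 - 8*A/I
M(K, Q) = 7 + (-5 + K)/(2*K) (M(K, Q) = 7 + (-5 + K)/(K + K) = 7 + (-5 + K)/((2*K)) = 7 + (-5 + K)*(1/(2*K)) = 7 + (-5 + K)/(2*K))
R(N) = 4 + N
L = -8 (L = (4 - 1) - 11 = 3 - 11 = -8)
(w(g, 14)*L)*M(6, -3) = ((24 - 8*14/(-5))*(-8))*((5/2)*(-1 + 3*6)/6) = ((24 - 8*14*(-⅕))*(-8))*((5/2)*(⅙)*(-1 + 18)) = ((24 + 112/5)*(-8))*((5/2)*(⅙)*17) = ((232/5)*(-8))*(85/12) = -1856/5*85/12 = -7888/3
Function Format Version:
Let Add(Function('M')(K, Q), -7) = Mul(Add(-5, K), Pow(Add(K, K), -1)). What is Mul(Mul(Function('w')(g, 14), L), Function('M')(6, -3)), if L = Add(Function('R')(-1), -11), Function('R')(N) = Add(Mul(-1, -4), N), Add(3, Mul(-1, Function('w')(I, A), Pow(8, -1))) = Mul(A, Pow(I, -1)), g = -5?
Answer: Rational(-7888, 3) ≈ -2629.3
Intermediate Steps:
Function('w')(I, A) = Add(24, Mul(-8, A, Pow(I, -1))) (Function('w')(I, A) = Add(24, Mul(-8, Mul(A, Pow(I, -1)))) = Add(24, Mul(-8, A, Pow(I, -1))))
Function('M')(K, Q) = Add(7, Mul(Rational(1, 2), Pow(K, -1), Add(-5, K))) (Function('M')(K, Q) = Add(7, Mul(Add(-5, K), Pow(Add(K, K), -1))) = Add(7, Mul(Add(-5, K), Pow(Mul(2, K), -1))) = Add(7, Mul(Add(-5, K), Mul(Rational(1, 2), Pow(K, -1)))) = Add(7, Mul(Rational(1, 2), Pow(K, -1), Add(-5, K))))
Function('R')(N) = Add(4, N)
L = -8 (L = Add(Add(4, -1), -11) = Add(3, -11) = -8)
Mul(Mul(Function('w')(g, 14), L), Function('M')(6, -3)) = Mul(Mul(Add(24, Mul(-8, 14, Pow(-5, -1))), -8), Mul(Rational(5, 2), Pow(6, -1), Add(-1, Mul(3, 6)))) = Mul(Mul(Add(24, Mul(-8, 14, Rational(-1, 5))), -8), Mul(Rational(5, 2), Rational(1, 6), Add(-1, 18))) = Mul(Mul(Add(24, Rational(112, 5)), -8), Mul(Rational(5, 2), Rational(1, 6), 17)) = Mul(Mul(Rational(232, 5), -8), Rational(85, 12)) = Mul(Rational(-1856, 5), Rational(85, 12)) = Rational(-7888, 3)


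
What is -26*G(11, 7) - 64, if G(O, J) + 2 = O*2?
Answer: -584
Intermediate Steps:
G(O, J) = -2 + 2*O (G(O, J) = -2 + O*2 = -2 + 2*O)
-26*G(11, 7) - 64 = -26*(-2 + 2*11) - 64 = -26*(-2 + 22) - 64 = -26*20 - 64 = -520 - 64 = -584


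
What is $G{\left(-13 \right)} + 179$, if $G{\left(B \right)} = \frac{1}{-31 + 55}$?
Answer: $\frac{4297}{24} \approx 179.04$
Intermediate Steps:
$G{\left(B \right)} = \frac{1}{24}$
$G{\left(-13 \right)} + 179 = \frac{1}{24} + 179 = \frac{4297}{24}$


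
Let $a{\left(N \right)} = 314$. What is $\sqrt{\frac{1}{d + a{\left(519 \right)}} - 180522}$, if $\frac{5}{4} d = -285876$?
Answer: $\frac{i \sqrt{235403081791695502}}{1141934} \approx 424.88 i$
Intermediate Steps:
$d = - \frac{1143504}{5}$ ($d = \frac{4}{5} \left(-285876\right) = - \frac{1143504}{5} \approx -2.287 \cdot 10^{5}$)
$\sqrt{\frac{1}{d + a{\left(519 \right)}} - 180522} = \sqrt{\frac{1}{- \frac{1143504}{5} + 314} - 180522} = \sqrt{\frac{1}{- \frac{1141934}{5}} - 180522} = \sqrt{- \frac{5}{1141934} - 180522} = \sqrt{- \frac{206144209553}{1141934}} = \frac{i \sqrt{235403081791695502}}{1141934}$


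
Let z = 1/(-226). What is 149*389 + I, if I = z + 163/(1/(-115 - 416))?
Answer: -6461793/226 ≈ -28592.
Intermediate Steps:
z = -1/226 ≈ -0.0044248
I = -19560979/226 (I = -1/226 + 163/(1/(-115 - 416)) = -1/226 + 163/(1/(-531)) = -1/226 + 163/(-1/531) = -1/226 + 163*(-531) = -1/226 - 86553 = -19560979/226 ≈ -86553.)
149*389 + I = 149*389 - 19560979/226 = 57961 - 19560979/226 = -6461793/226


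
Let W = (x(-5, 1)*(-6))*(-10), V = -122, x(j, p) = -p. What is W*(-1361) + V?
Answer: 81538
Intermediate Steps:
W = -60 (W = (-1*1*(-6))*(-10) = -1*(-6)*(-10) = 6*(-10) = -60)
W*(-1361) + V = -60*(-1361) - 122 = 81660 - 122 = 81538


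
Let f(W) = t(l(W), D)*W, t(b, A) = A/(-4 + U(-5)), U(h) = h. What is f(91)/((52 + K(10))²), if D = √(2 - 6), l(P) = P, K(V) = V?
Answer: -91*I/17298 ≈ -0.0052607*I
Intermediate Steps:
D = 2*I (D = √(-4) = 2*I ≈ 2.0*I)
t(b, A) = -A/9 (t(b, A) = A/(-4 - 5) = A/(-9) = A*(-⅑) = -A/9)
f(W) = -2*I*W/9 (f(W) = (-2*I/9)*W = -2*I*W/9)
f(91)/((52 + K(10))²) = (-2/9*I*91)/((52 + 10)²) = (-182*I/9)/(62²) = -182*I/9/3844 = -182*I/9*(1/3844) = -91*I/17298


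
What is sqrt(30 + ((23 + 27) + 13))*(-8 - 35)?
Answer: -43*sqrt(93) ≈ -414.68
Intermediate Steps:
sqrt(30 + ((23 + 27) + 13))*(-8 - 35) = sqrt(30 + (50 + 13))*(-43) = sqrt(30 + 63)*(-43) = sqrt(93)*(-43) = -43*sqrt(93)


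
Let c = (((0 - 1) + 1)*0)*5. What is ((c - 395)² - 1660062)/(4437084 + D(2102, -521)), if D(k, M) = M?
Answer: -1504037/4436563 ≈ -0.33901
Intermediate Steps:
c = 0 (c = ((-1 + 1)*0)*5 = (0*0)*5 = 0*5 = 0)
((c - 395)² - 1660062)/(4437084 + D(2102, -521)) = ((0 - 395)² - 1660062)/(4437084 - 521) = ((-395)² - 1660062)/4436563 = (156025 - 1660062)*(1/4436563) = -1504037*1/4436563 = -1504037/4436563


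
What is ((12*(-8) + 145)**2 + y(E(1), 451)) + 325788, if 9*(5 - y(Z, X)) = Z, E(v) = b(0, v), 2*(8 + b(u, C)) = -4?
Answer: 2953756/9 ≈ 3.2820e+5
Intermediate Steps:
b(u, C) = -10 (b(u, C) = -8 + (1/2)*(-4) = -8 - 2 = -10)
E(v) = -10
y(Z, X) = 5 - Z/9
((12*(-8) + 145)**2 + y(E(1), 451)) + 325788 = ((12*(-8) + 145)**2 + (5 - 1/9*(-10))) + 325788 = ((-96 + 145)**2 + (5 + 10/9)) + 325788 = (49**2 + 55/9) + 325788 = (2401 + 55/9) + 325788 = 21664/9 + 325788 = 2953756/9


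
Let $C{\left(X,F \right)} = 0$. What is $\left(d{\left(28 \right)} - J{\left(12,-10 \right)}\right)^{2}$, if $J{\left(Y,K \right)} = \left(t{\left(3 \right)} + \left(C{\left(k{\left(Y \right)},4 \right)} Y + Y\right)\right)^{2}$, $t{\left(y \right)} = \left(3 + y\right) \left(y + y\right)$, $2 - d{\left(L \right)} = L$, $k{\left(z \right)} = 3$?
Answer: $5428900$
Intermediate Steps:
$d{\left(L \right)} = 2 - L$
$t{\left(y \right)} = 2 y \left(3 + y\right)$ ($t{\left(y \right)} = \left(3 + y\right) 2 y = 2 y \left(3 + y\right)$)
$J{\left(Y,K \right)} = \left(36 + Y\right)^{2}$ ($J{\left(Y,K \right)} = \left(2 \cdot 3 \left(3 + 3\right) + \left(0 Y + Y\right)\right)^{2} = \left(2 \cdot 3 \cdot 6 + \left(0 + Y\right)\right)^{2} = \left(36 + Y\right)^{2}$)
$\left(d{\left(28 \right)} - J{\left(12,-10 \right)}\right)^{2} = \left(\left(2 - 28\right) - \left(36 + 12\right)^{2}\right)^{2} = \left(\left(2 - 28\right) - 48^{2}\right)^{2} = \left(-26 - 2304\right)^{2} = \left(-2330\right)^{2} = 5428900$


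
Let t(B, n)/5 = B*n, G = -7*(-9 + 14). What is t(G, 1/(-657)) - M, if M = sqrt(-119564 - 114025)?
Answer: 175/657 - I*sqrt(233589) ≈ 0.26636 - 483.31*I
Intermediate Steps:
G = -35 (G = -7*5 = -35)
M = I*sqrt(233589) (M = sqrt(-233589) = I*sqrt(233589) ≈ 483.31*I)
t(B, n) = 5*B*n (t(B, n) = 5*(B*n) = 5*B*n)
t(G, 1/(-657)) - M = 5*(-35)/(-657) - I*sqrt(233589) = 5*(-35)*(-1/657) - I*sqrt(233589) = 175/657 - I*sqrt(233589)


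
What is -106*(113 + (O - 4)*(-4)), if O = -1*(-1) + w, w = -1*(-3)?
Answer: -11978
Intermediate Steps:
w = 3
O = 4 (O = -1*(-1) + 3 = 1 + 3 = 4)
-106*(113 + (O - 4)*(-4)) = -106*(113 + (4 - 4)*(-4)) = -106*(113 + 0*(-4)) = -106*(113 + 0) = -106*113 = -11978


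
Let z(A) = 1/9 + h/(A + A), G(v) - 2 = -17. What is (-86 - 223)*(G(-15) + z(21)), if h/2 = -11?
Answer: 100013/21 ≈ 4762.5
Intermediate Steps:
h = -22 (h = 2*(-11) = -22)
G(v) = -15 (G(v) = 2 - 17 = -15)
z(A) = ⅑ - 11/A (z(A) = 1/9 - 22/(A + A) = 1*(⅑) - 22*1/(2*A) = ⅑ - 11/A)
(-86 - 223)*(G(-15) + z(21)) = (-86 - 223)*(-15 + (⅑)*(-99 + 21)/21) = -309*(-15 + (⅑)*(1/21)*(-78)) = -309*(-15 - 26/63) = -309*(-971/63) = 100013/21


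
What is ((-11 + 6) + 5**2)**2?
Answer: 400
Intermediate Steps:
((-11 + 6) + 5**2)**2 = (-5 + 25)**2 = 20**2 = 400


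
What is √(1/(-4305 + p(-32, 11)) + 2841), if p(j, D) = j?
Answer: 2*√13359495298/4337 ≈ 53.301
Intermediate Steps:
√(1/(-4305 + p(-32, 11)) + 2841) = √(1/(-4305 - 32) + 2841) = √(1/(-4337) + 2841) = √(-1/4337 + 2841) = √(12321416/4337) = 2*√13359495298/4337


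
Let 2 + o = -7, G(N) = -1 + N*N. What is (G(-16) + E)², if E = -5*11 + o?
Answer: 36481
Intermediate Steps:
G(N) = -1 + N²
o = -9 (o = -2 - 7 = -9)
E = -64 (E = -5*11 - 9 = -55 - 9 = -64)
(G(-16) + E)² = ((-1 + (-16)²) - 64)² = ((-1 + 256) - 64)² = (255 - 64)² = 191² = 36481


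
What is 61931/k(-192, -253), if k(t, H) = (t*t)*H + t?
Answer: -61931/9326784 ≈ -0.0066401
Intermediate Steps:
k(t, H) = t + H*t**2 (k(t, H) = t**2*H + t = H*t**2 + t = t + H*t**2)
61931/k(-192, -253) = 61931/((-192*(1 - 253*(-192)))) = 61931/((-192*(1 + 48576))) = 61931/((-192*48577)) = 61931/(-9326784) = 61931*(-1/9326784) = -61931/9326784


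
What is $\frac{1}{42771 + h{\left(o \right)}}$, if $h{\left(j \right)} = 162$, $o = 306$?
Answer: $\frac{1}{42933} \approx 2.3292 \cdot 10^{-5}$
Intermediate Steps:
$\frac{1}{42771 + h{\left(o \right)}} = \frac{1}{42771 + 162} = \frac{1}{42933}$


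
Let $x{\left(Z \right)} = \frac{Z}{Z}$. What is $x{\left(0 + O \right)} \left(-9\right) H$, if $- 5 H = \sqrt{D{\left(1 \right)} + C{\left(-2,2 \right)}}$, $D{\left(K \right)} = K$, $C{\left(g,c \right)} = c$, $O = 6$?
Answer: $\frac{9 \sqrt{3}}{5} \approx 3.1177$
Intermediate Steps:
$x{\left(Z \right)} = 1$
$H = - \frac{\sqrt{3}}{5}$ ($H = - \frac{\sqrt{1 + 2}}{5} = - \frac{\sqrt{3}}{5} \approx -0.34641$)
$x{\left(0 + O \right)} \left(-9\right) H = 1 \left(-9\right) \left(- \frac{\sqrt{3}}{5}\right) = - 9 \left(- \frac{\sqrt{3}}{5}\right) = \frac{9 \sqrt{3}}{5}$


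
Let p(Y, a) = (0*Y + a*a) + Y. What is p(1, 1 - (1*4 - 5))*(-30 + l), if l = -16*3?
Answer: -390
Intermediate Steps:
p(Y, a) = Y + a**2 (p(Y, a) = (0 + a**2) + Y = a**2 + Y = Y + a**2)
l = -48
p(1, 1 - (1*4 - 5))*(-30 + l) = (1 + (1 - (1*4 - 5))**2)*(-30 - 48) = (1 + (1 - (4 - 5))**2)*(-78) = (1 + (1 - 1*(-1))**2)*(-78) = (1 + (1 + 1)**2)*(-78) = (1 + 2**2)*(-78) = (1 + 4)*(-78) = 5*(-78) = -390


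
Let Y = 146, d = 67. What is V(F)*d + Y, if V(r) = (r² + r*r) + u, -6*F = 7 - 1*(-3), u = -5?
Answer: 1649/9 ≈ 183.22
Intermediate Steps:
F = -5/3 (F = -(7 - 1*(-3))/6 = -(7 + 3)/6 = -⅙*10 = -5/3 ≈ -1.6667)
V(r) = -5 + 2*r² (V(r) = (r² + r*r) - 5 = (r² + r²) - 5 = 2*r² - 5 = -5 + 2*r²)
V(F)*d + Y = (-5 + 2*(-5/3)²)*67 + 146 = (-5 + 2*(25/9))*67 + 146 = (-5 + 50/9)*67 + 146 = (5/9)*67 + 146 = 335/9 + 146 = 1649/9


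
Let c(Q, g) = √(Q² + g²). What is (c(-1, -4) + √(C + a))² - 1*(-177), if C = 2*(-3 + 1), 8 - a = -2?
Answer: 200 + 2*√102 ≈ 220.20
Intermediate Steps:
a = 10 (a = 8 - 1*(-2) = 8 + 2 = 10)
C = -4 (C = 2*(-2) = -4)
(c(-1, -4) + √(C + a))² - 1*(-177) = (√((-1)² + (-4)²) + √(-4 + 10))² - 1*(-177) = (√(1 + 16) + √6)² + 177 = (√17 + √6)² + 177 = (√6 + √17)² + 177 = 177 + (√6 + √17)²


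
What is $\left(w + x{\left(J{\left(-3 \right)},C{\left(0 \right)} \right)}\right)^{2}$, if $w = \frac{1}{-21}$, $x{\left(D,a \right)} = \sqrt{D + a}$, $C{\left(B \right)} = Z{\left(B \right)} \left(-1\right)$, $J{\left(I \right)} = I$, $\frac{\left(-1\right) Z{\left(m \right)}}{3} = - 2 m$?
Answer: $\frac{\left(1 - 21 i \sqrt{3}\right)^{2}}{441} \approx -2.9977 - 0.16496 i$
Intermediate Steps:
$Z{\left(m \right)} = 6 m$ ($Z{\left(m \right)} = - 3 \left(- 2 m\right) = 6 m$)
$C{\left(B \right)} = - 6 B$ ($C{\left(B \right)} = 6 B \left(-1\right) = - 6 B$)
$w = - \frac{1}{21} \approx -0.047619$
$\left(w + x{\left(J{\left(-3 \right)},C{\left(0 \right)} \right)}\right)^{2} = \left(- \frac{1}{21} + \sqrt{-3 - 0}\right)^{2} = \left(- \frac{1}{21} + \sqrt{-3 + 0}\right)^{2} = \left(- \frac{1}{21} + \sqrt{-3}\right)^{2} = \left(- \frac{1}{21} + i \sqrt{3}\right)^{2}$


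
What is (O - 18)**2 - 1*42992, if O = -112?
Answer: -26092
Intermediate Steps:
(O - 18)**2 - 1*42992 = (-112 - 18)**2 - 1*42992 = (-130)**2 - 42992 = 16900 - 42992 = -26092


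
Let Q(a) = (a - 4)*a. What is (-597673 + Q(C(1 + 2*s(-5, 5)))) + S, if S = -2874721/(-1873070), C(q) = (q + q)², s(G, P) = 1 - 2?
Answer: -1119480491389/1873070 ≈ -5.9767e+5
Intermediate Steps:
s(G, P) = -1
C(q) = 4*q² (C(q) = (2*q)² = 4*q²)
Q(a) = a*(-4 + a) (Q(a) = (-4 + a)*a = a*(-4 + a))
S = 2874721/1873070 (S = -2874721*(-1/1873070) = 2874721/1873070 ≈ 1.5348)
(-597673 + Q(C(1 + 2*s(-5, 5)))) + S = (-597673 + (4*(1 + 2*(-1))²)*(-4 + 4*(1 + 2*(-1))²)) + 2874721/1873070 = (-597673 + (4*(1 - 2)²)*(-4 + 4*(1 - 2)²)) + 2874721/1873070 = (-597673 + (4*(-1)²)*(-4 + 4*(-1)²)) + 2874721/1873070 = (-597673 + (4*1)*(-4 + 4*1)) + 2874721/1873070 = (-597673 + 4*(-4 + 4)) + 2874721/1873070 = (-597673 + 4*0) + 2874721/1873070 = (-597673 + 0) + 2874721/1873070 = -597673 + 2874721/1873070 = -1119480491389/1873070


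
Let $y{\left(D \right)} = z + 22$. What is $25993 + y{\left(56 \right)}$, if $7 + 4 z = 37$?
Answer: $\frac{52045}{2} \approx 26023.0$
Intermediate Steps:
$z = \frac{15}{2}$ ($z = - \frac{7}{4} + \frac{1}{4} \cdot 37 = - \frac{7}{4} + \frac{37}{4} = \frac{15}{2} \approx 7.5$)
$y{\left(D \right)} = \frac{59}{2}$ ($y{\left(D \right)} = \frac{15}{2} + 22 = \frac{59}{2}$)
$25993 + y{\left(56 \right)} = 25993 + \frac{59}{2} = \frac{52045}{2}$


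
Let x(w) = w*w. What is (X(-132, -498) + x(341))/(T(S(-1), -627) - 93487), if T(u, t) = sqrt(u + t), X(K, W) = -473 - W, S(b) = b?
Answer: -10873099022/8739819797 - 232612*I*sqrt(157)/8739819797 ≈ -1.2441 - 0.00033349*I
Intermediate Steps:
T(u, t) = sqrt(t + u)
x(w) = w**2
(X(-132, -498) + x(341))/(T(S(-1), -627) - 93487) = ((-473 - 1*(-498)) + 341**2)/(sqrt(-627 - 1) - 93487) = ((-473 + 498) + 116281)/(sqrt(-628) - 93487) = (25 + 116281)/(2*I*sqrt(157) - 93487) = 116306/(-93487 + 2*I*sqrt(157))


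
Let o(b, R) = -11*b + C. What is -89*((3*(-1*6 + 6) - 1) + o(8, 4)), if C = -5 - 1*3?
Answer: 8633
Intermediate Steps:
C = -8 (C = -5 - 3 = -8)
o(b, R) = -8 - 11*b (o(b, R) = -11*b - 8 = -8 - 11*b)
-89*((3*(-1*6 + 6) - 1) + o(8, 4)) = -89*((3*(-1*6 + 6) - 1) + (-8 - 11*8)) = -89*((3*(-6 + 6) - 1) + (-8 - 88)) = -89*((3*0 - 1) - 96) = -89*((0 - 1) - 96) = -89*(-1 - 96) = -89*(-97) = 8633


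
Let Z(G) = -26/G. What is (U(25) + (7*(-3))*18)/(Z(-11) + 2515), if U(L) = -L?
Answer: -4433/27691 ≈ -0.16009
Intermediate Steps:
(U(25) + (7*(-3))*18)/(Z(-11) + 2515) = (-1*25 + (7*(-3))*18)/(-26/(-11) + 2515) = (-25 - 21*18)/(-26*(-1/11) + 2515) = (-25 - 378)/(26/11 + 2515) = -403/27691/11 = -403*11/27691 = -4433/27691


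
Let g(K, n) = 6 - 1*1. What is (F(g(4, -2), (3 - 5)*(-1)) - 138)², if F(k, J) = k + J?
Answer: 17161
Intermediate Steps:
g(K, n) = 5 (g(K, n) = 6 - 1 = 5)
F(k, J) = J + k
(F(g(4, -2), (3 - 5)*(-1)) - 138)² = (((3 - 5)*(-1) + 5) - 138)² = ((-2*(-1) + 5) - 138)² = ((2 + 5) - 138)² = (7 - 138)² = (-131)² = 17161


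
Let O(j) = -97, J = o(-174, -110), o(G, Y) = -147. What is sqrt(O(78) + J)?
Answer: 2*I*sqrt(61) ≈ 15.62*I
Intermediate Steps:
J = -147
sqrt(O(78) + J) = sqrt(-97 - 147) = sqrt(-244) = 2*I*sqrt(61)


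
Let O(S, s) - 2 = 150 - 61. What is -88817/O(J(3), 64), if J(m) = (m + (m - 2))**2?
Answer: -88817/91 ≈ -976.01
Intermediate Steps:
J(m) = (-2 + 2*m)**2 (J(m) = (m + (-2 + m))**2 = (-2 + 2*m)**2)
O(S, s) = 91 (O(S, s) = 2 + (150 - 61) = 2 + 89 = 91)
-88817/O(J(3), 64) = -88817/91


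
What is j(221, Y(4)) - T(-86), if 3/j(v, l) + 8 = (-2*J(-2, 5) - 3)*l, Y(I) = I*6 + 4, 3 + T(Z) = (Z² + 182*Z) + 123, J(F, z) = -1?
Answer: 97631/12 ≈ 8135.9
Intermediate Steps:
T(Z) = 120 + Z² + 182*Z (T(Z) = -3 + ((Z² + 182*Z) + 123) = -3 + (123 + Z² + 182*Z) = 120 + Z² + 182*Z)
Y(I) = 4 + 6*I (Y(I) = 6*I + 4 = 4 + 6*I)
j(v, l) = 3/(-8 - l) (j(v, l) = 3/(-8 + (-2*(-1) - 3)*l) = 3/(-8 + (2 - 3)*l) = 3/(-8 - l))
j(221, Y(4)) - T(-86) = -3/(8 + (4 + 6*4)) - (120 + (-86)² + 182*(-86)) = -3/(8 + (4 + 24)) - (120 + 7396 - 15652) = -3/(8 + 28) - 1*(-8136) = -3/36 + 8136 = -3*1/36 + 8136 = -1/12 + 8136 = 97631/12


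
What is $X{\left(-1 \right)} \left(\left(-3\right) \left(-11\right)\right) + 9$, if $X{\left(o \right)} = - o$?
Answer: $42$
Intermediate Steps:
$X{\left(-1 \right)} \left(\left(-3\right) \left(-11\right)\right) + 9 = \left(-1\right) \left(-1\right) \left(\left(-3\right) \left(-11\right)\right) + 9 = 1 \cdot 33 + 9 = 33 + 9 = 42$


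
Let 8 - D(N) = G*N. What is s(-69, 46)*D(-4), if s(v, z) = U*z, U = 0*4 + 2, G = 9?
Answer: 4048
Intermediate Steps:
U = 2 (U = 0 + 2 = 2)
D(N) = 8 - 9*N
s(v, z) = 2*z
s(-69, 46)*D(-4) = (2*46)*(8 - 9*(-4)) = 92*(8 + 36) = 92*44 = 4048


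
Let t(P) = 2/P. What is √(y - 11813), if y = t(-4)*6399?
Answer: 5*I*√2402/2 ≈ 122.53*I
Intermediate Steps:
y = -6399/2 (y = (2/(-4))*6399 = (2*(-¼))*6399 = -½*6399 = -6399/2 ≈ -3199.5)
√(y - 11813) = √(-6399/2 - 11813) = √(-30025/2) = 5*I*√2402/2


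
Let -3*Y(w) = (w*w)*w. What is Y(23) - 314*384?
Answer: -373895/3 ≈ -1.2463e+5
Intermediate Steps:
Y(w) = -w³/3 (Y(w) = -w*w*w/3 = -w²*w/3 = -w³/3)
Y(23) - 314*384 = -⅓*23³ - 314*384 = -⅓*12167 - 120576 = -12167/3 - 120576 = -373895/3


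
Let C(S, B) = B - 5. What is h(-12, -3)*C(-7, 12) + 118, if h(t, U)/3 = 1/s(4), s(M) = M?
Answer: 493/4 ≈ 123.25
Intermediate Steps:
h(t, U) = ¾ (h(t, U) = 3/4 = 3*(¼) = ¾)
C(S, B) = -5 + B
h(-12, -3)*C(-7, 12) + 118 = 3*(-5 + 12)/4 + 118 = (¾)*7 + 118 = 21/4 + 118 = 493/4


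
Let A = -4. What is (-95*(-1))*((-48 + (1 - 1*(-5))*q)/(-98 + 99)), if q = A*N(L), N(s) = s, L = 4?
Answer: -13680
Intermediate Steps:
q = -16 (q = -4*4 = -16)
(-95*(-1))*((-48 + (1 - 1*(-5))*q)/(-98 + 99)) = (-95*(-1))*((-48 + (1 - 1*(-5))*(-16))/(-98 + 99)) = 95*((-48 + (1 + 5)*(-16))/1) = 95*((-48 + 6*(-16))*1) = 95*((-48 - 96)*1) = 95*(-144*1) = 95*(-144) = -13680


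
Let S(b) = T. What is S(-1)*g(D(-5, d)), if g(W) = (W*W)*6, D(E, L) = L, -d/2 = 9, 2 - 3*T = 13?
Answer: -7128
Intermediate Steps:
T = -11/3 (T = 2/3 - 1/3*13 = 2/3 - 13/3 = -11/3 ≈ -3.6667)
d = -18 (d = -2*9 = -18)
g(W) = 6*W**2 (g(W) = W**2*6 = 6*W**2)
S(b) = -11/3
S(-1)*g(D(-5, d)) = -22*(-18)**2 = -22*324 = -11/3*1944 = -7128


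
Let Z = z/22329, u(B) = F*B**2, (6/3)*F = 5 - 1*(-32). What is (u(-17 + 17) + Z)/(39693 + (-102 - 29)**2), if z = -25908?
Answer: -4318/211582161 ≈ -2.0408e-5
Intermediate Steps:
F = 37/2 (F = (5 - 1*(-32))/2 = (5 + 32)/2 = (1/2)*37 = 37/2 ≈ 18.500)
u(B) = 37*B**2/2
Z = -8636/7443 (Z = -25908/22329 = -25908*1/22329 = -8636/7443 ≈ -1.1603)
(u(-17 + 17) + Z)/(39693 + (-102 - 29)**2) = (37*(-17 + 17)**2/2 - 8636/7443)/(39693 + (-102 - 29)**2) = ((37/2)*0**2 - 8636/7443)/(39693 + (-131)**2) = ((37/2)*0 - 8636/7443)/(39693 + 17161) = (0 - 8636/7443)/56854 = -8636/7443*1/56854 = -4318/211582161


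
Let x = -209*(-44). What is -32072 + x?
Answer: -22876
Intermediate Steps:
x = 9196
-32072 + x = -32072 + 9196 = -22876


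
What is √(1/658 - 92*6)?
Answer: I*√238995470/658 ≈ 23.495*I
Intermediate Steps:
√(1/658 - 92*6) = √(1/658 - 552) = √(-363215/658) = I*√238995470/658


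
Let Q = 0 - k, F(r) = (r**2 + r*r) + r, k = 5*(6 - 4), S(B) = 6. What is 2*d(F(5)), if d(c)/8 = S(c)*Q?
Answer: -960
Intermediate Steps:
k = 10 (k = 5*2 = 10)
F(r) = r + 2*r**2 (F(r) = (r**2 + r**2) + r = 2*r**2 + r = r + 2*r**2)
Q = -10 (Q = 0 - 1*10 = 0 - 10 = -10)
d(c) = -480 (d(c) = 8*(6*(-10)) = 8*(-60) = -480)
2*d(F(5)) = 2*(-480) = -960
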